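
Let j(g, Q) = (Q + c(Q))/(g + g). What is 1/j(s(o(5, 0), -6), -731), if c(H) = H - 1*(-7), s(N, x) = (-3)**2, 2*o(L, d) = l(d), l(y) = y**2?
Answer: -6/485 ≈ -0.012371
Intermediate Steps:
o(L, d) = d**2/2
s(N, x) = 9
c(H) = 7 + H (c(H) = H + 7 = 7 + H)
j(g, Q) = (7 + 2*Q)/(2*g) (j(g, Q) = (Q + (7 + Q))/(g + g) = (7 + 2*Q)/((2*g)) = (7 + 2*Q)*(1/(2*g)) = (7 + 2*Q)/(2*g))
1/j(s(o(5, 0), -6), -731) = 1/((7/2 - 731)/9) = 1/((1/9)*(-1455/2)) = 1/(-485/6) = -6/485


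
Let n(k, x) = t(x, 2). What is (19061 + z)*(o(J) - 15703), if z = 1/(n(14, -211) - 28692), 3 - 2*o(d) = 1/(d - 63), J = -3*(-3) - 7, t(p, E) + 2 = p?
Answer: -527702809167364/1763205 ≈ -2.9929e+8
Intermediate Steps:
t(p, E) = -2 + p
n(k, x) = -2 + x
J = 2 (J = 9 - 7 = 2)
o(d) = 3/2 - 1/(2*(-63 + d)) (o(d) = 3/2 - 1/(2*(d - 63)) = 3/2 - 1/(2*(-63 + d)))
z = -1/28905 (z = 1/((-2 - 211) - 28692) = 1/(-213 - 28692) = 1/(-28905) = -1/28905 ≈ -3.4596e-5)
(19061 + z)*(o(J) - 15703) = (19061 - 1/28905)*((-190 + 3*2)/(2*(-63 + 2)) - 15703) = 550958204*((½)*(-190 + 6)/(-61) - 15703)/28905 = 550958204*((½)*(-1/61)*(-184) - 15703)/28905 = 550958204*(92/61 - 15703)/28905 = (550958204/28905)*(-957791/61) = -527702809167364/1763205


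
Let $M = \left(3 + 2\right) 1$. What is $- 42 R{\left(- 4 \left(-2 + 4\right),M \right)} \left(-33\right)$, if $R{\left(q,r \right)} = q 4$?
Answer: $-44352$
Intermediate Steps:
$M = 5$ ($M = 5 \cdot 1 = 5$)
$R{\left(q,r \right)} = 4 q$
$- 42 R{\left(- 4 \left(-2 + 4\right),M \right)} \left(-33\right) = - 42 \cdot 4 \left(- 4 \left(-2 + 4\right)\right) \left(-33\right) = - 42 \cdot 4 \left(\left(-4\right) 2\right) \left(-33\right) = - 42 \cdot 4 \left(-8\right) \left(-33\right) = \left(-42\right) \left(-32\right) \left(-33\right) = 1344 \left(-33\right) = -44352$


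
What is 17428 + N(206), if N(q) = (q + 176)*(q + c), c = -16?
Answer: 90008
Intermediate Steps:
N(q) = (-16 + q)*(176 + q) (N(q) = (q + 176)*(q - 16) = (176 + q)*(-16 + q) = (-16 + q)*(176 + q))
17428 + N(206) = 17428 + (-2816 + 206² + 160*206) = 17428 + (-2816 + 42436 + 32960) = 17428 + 72580 = 90008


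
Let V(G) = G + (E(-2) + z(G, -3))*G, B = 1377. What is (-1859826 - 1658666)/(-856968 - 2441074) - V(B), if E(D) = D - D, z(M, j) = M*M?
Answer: -4305546024121964/1649021 ≈ -2.6110e+9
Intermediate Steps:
z(M, j) = M**2
E(D) = 0
V(G) = G + G**3 (V(G) = G + (0 + G**2)*G = G + G**2*G = G + G**3)
(-1859826 - 1658666)/(-856968 - 2441074) - V(B) = (-1859826 - 1658666)/(-856968 - 2441074) - (1377 + 1377**3) = -3518492/(-3298042) - (1377 + 2610969633) = -3518492*(-1/3298042) - 1*2610971010 = 1759246/1649021 - 2610971010 = -4305546024121964/1649021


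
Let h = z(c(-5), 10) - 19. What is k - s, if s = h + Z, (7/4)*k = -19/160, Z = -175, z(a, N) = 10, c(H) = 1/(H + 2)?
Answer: 51501/280 ≈ 183.93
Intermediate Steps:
c(H) = 1/(2 + H)
h = -9 (h = 10 - 19 = -9)
k = -19/280 (k = 4*(-19/160)/7 = 4*(-19*1/160)/7 = (4/7)*(-19/160) = -19/280 ≈ -0.067857)
s = -184 (s = -9 - 175 = -184)
k - s = -19/280 - 1*(-184) = -19/280 + 184 = 51501/280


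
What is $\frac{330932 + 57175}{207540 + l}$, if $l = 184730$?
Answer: $\frac{388107}{392270} \approx 0.98939$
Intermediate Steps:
$\frac{330932 + 57175}{207540 + l} = \frac{330932 + 57175}{207540 + 184730} = \frac{388107}{392270}$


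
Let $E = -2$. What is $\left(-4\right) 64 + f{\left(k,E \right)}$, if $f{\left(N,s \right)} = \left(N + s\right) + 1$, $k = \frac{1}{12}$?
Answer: $- \frac{3083}{12} \approx -256.92$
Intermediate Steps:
$k = \frac{1}{12} \approx 0.083333$
$f{\left(N,s \right)} = 1 + N + s$
$\left(-4\right) 64 + f{\left(k,E \right)} = \left(-4\right) 64 + \left(1 + \frac{1}{12} - 2\right) = -256 - \frac{11}{12} = - \frac{3083}{12}$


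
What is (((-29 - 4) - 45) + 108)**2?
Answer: 900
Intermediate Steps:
(((-29 - 4) - 45) + 108)**2 = ((-33 - 45) + 108)**2 = (-78 + 108)**2 = 30**2 = 900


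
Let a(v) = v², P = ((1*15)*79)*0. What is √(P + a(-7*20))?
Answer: 140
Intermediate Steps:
P = 0 (P = (15*79)*0 = 1185*0 = 0)
√(P + a(-7*20)) = √(0 + (-7*20)²) = √(0 + (-140)²) = √(0 + 19600) = √19600 = 140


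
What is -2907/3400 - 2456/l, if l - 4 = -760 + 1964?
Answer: -87221/30200 ≈ -2.8881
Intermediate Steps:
l = 1208 (l = 4 + (-760 + 1964) = 4 + 1204 = 1208)
-2907/3400 - 2456/l = -2907/3400 - 2456/1208 = -2907*1/3400 - 2456*1/1208 = -171/200 - 307/151 = -87221/30200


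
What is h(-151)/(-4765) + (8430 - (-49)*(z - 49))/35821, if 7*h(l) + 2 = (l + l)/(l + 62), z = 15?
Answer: 20075134776/106338041495 ≈ 0.18879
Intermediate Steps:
h(l) = -2/7 + 2*l/(7*(62 + l)) (h(l) = -2/7 + ((l + l)/(l + 62))/7 = -2/7 + ((2*l)/(62 + l))/7 = -2/7 + (2*l/(62 + l))/7 = -2/7 + 2*l/(7*(62 + l)))
h(-151)/(-4765) + (8430 - (-49)*(z - 49))/35821 = -124/(434 + 7*(-151))/(-4765) + (8430 - (-49)*(15 - 49))/35821 = -124/(434 - 1057)*(-1/4765) + (8430 - (-49)*(-34))*(1/35821) = -124/(-623)*(-1/4765) + (8430 - 1*1666)*(1/35821) = -124*(-1/623)*(-1/4765) + (8430 - 1666)*(1/35821) = (124/623)*(-1/4765) + 6764*(1/35821) = -124/2968595 + 6764/35821 = 20075134776/106338041495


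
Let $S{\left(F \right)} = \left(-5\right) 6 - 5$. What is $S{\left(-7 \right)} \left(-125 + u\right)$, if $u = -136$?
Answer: $9135$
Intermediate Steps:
$S{\left(F \right)} = -35$ ($S{\left(F \right)} = -30 - 5 = -35$)
$S{\left(-7 \right)} \left(-125 + u\right) = - 35 \left(-125 - 136\right) = \left(-35\right) \left(-261\right) = 9135$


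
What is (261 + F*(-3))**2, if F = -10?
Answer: 84681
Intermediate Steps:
(261 + F*(-3))**2 = (261 - 10*(-3))**2 = (261 + 30)**2 = 291**2 = 84681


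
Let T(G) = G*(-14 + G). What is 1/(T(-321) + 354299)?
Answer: 1/461834 ≈ 2.1653e-6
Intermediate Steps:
1/(T(-321) + 354299) = 1/(-321*(-14 - 321) + 354299) = 1/(-321*(-335) + 354299) = 1/(107535 + 354299) = 1/461834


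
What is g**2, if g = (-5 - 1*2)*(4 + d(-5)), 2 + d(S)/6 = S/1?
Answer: 70756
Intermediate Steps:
d(S) = -12 + 6*S (d(S) = -12 + 6*(S/1) = -12 + 6*(S*1) = -12 + 6*S)
g = 266 (g = (-5 - 1*2)*(4 + (-12 + 6*(-5))) = (-5 - 2)*(4 + (-12 - 30)) = -7*(4 - 42) = -7*(-38) = 266)
g**2 = 266**2 = 70756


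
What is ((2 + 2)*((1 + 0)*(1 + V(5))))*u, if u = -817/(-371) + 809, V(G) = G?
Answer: 7222944/371 ≈ 19469.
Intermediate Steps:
u = 300956/371 (u = -817*(-1/371) + 809 = 817/371 + 809 = 300956/371 ≈ 811.20)
((2 + 2)*((1 + 0)*(1 + V(5))))*u = ((2 + 2)*((1 + 0)*(1 + 5)))*(300956/371) = (4*(1*6))*(300956/371) = (4*6)*(300956/371) = 24*(300956/371) = 7222944/371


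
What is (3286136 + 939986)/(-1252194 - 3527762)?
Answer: -2113061/2389978 ≈ -0.88413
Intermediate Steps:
(3286136 + 939986)/(-1252194 - 3527762) = 4226122/(-4779956) = 4226122*(-1/4779956) = -2113061/2389978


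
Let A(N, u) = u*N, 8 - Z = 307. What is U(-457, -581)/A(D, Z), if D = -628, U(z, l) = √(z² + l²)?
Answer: √546410/187772 ≈ 0.0039367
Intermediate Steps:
U(z, l) = √(l² + z²)
Z = -299 (Z = 8 - 1*307 = 8 - 307 = -299)
A(N, u) = N*u
U(-457, -581)/A(D, Z) = √((-581)² + (-457)²)/((-628*(-299))) = √(337561 + 208849)/187772 = √546410*(1/187772) = √546410/187772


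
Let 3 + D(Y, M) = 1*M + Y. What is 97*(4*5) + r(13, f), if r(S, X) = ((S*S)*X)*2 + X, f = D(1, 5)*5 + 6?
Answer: 9059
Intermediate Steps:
D(Y, M) = -3 + M + Y (D(Y, M) = -3 + (1*M + Y) = -3 + (M + Y) = -3 + M + Y)
f = 21 (f = (-3 + 5 + 1)*5 + 6 = 3*5 + 6 = 15 + 6 = 21)
r(S, X) = X + 2*X*S² (r(S, X) = (S²*X)*2 + X = (X*S²)*2 + X = 2*X*S² + X = X + 2*X*S²)
97*(4*5) + r(13, f) = 97*(4*5) + 21*(1 + 2*13²) = 97*20 + 21*(1 + 2*169) = 1940 + 21*(1 + 338) = 1940 + 21*339 = 1940 + 7119 = 9059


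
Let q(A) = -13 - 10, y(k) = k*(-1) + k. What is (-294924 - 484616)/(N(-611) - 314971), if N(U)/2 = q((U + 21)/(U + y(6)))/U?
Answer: 95259788/38489447 ≈ 2.4750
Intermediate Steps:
y(k) = 0 (y(k) = -k + k = 0)
q(A) = -23
N(U) = -46/U (N(U) = 2*(-23/U) = -46/U)
(-294924 - 484616)/(N(-611) - 314971) = (-294924 - 484616)/(-46/(-611) - 314971) = -779540/(-46*(-1/611) - 314971) = -779540/(46/611 - 314971) = -779540/(-192447235/611) = -779540*(-611/192447235) = 95259788/38489447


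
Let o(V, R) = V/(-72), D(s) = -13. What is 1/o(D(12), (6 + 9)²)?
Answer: 72/13 ≈ 5.5385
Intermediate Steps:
o(V, R) = -V/72 (o(V, R) = V*(-1/72) = -V/72)
1/o(D(12), (6 + 9)²) = 1/(-1/72*(-13)) = 1/(13/72) = 72/13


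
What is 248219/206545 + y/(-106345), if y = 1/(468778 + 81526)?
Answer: 581051675892327/483497711290784 ≈ 1.2018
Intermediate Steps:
y = 1/550304 ≈ 1.8172e-6
248219/206545 + y/(-106345) = 248219/206545 + (1/550304)/(-106345) = 248219*(1/206545) + (1/550304)*(-1/106345) = 248219/206545 - 1/58522078880 = 581051675892327/483497711290784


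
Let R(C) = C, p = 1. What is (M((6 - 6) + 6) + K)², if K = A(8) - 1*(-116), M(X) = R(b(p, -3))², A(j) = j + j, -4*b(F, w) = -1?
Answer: 4464769/256 ≈ 17441.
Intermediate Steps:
b(F, w) = ¼ (b(F, w) = -¼*(-1) = ¼)
A(j) = 2*j
M(X) = 1/16 (M(X) = (¼)² = 1/16)
K = 132 (K = 2*8 - 1*(-116) = 16 + 116 = 132)
(M((6 - 6) + 6) + K)² = (1/16 + 132)² = (2113/16)² = 4464769/256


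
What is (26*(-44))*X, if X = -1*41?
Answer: 46904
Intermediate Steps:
X = -41
(26*(-44))*X = (26*(-44))*(-41) = -1144*(-41) = 46904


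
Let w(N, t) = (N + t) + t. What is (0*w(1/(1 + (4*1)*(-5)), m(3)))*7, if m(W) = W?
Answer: 0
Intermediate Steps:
w(N, t) = N + 2*t
(0*w(1/(1 + (4*1)*(-5)), m(3)))*7 = (0*(1/(1 + (4*1)*(-5)) + 2*3))*7 = (0*(1/(1 + 4*(-5)) + 6))*7 = (0*(1/(1 - 20) + 6))*7 = (0*(1/(-19) + 6))*7 = (0*(-1/19 + 6))*7 = (0*(113/19))*7 = 0*7 = 0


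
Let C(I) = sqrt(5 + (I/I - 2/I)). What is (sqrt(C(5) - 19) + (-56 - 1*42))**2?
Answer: (490 - I*sqrt(5)*sqrt(95 - 2*sqrt(35)))**2/25 ≈ 9587.4 - 799.37*I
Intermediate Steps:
C(I) = sqrt(6 - 2/I) (C(I) = sqrt(5 + (1 - 2/I)) = sqrt(6 - 2/I))
(sqrt(C(5) - 19) + (-56 - 1*42))**2 = (sqrt(sqrt(6 - 2/5) - 19) + (-56 - 1*42))**2 = (sqrt(sqrt(6 - 2*1/5) - 19) + (-56 - 42))**2 = (sqrt(sqrt(6 - 2/5) - 19) - 98)**2 = (sqrt(sqrt(28/5) - 19) - 98)**2 = (sqrt(2*sqrt(35)/5 - 19) - 98)**2 = (sqrt(-19 + 2*sqrt(35)/5) - 98)**2 = (-98 + sqrt(-19 + 2*sqrt(35)/5))**2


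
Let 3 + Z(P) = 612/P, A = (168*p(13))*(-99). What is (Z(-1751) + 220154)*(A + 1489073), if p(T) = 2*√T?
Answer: 33765500125741/103 - 754278397488*√13/103 ≈ 3.0142e+11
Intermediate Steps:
A = -33264*√13 (A = (168*(2*√13))*(-99) = (336*√13)*(-99) = -33264*√13 ≈ -1.1994e+5)
Z(P) = -3 + 612/P
(Z(-1751) + 220154)*(A + 1489073) = ((-3 + 612/(-1751)) + 220154)*(-33264*√13 + 1489073) = ((-3 + 612*(-1/1751)) + 220154)*(1489073 - 33264*√13) = ((-3 - 36/103) + 220154)*(1489073 - 33264*√13) = (-345/103 + 220154)*(1489073 - 33264*√13) = 22675517*(1489073 - 33264*√13)/103 = 33765500125741/103 - 754278397488*√13/103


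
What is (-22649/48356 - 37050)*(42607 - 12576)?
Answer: -4891264859629/4396 ≈ -1.1127e+9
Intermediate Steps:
(-22649/48356 - 37050)*(42607 - 12576) = (-22649*1/48356 - 37050)*30031 = (-2059/4396 - 37050)*30031 = -162873859/4396*30031 = -4891264859629/4396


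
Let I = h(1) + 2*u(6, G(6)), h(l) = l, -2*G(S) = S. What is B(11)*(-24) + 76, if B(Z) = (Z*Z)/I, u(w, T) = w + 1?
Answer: -588/5 ≈ -117.60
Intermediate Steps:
G(S) = -S/2
u(w, T) = 1 + w
I = 15 (I = 1 + 2*(1 + 6) = 1 + 2*7 = 1 + 14 = 15)
B(Z) = Z²/15 (B(Z) = (Z*Z)/15 = Z²*(1/15) = Z²/15)
B(11)*(-24) + 76 = ((1/15)*11²)*(-24) + 76 = ((1/15)*121)*(-24) + 76 = (121/15)*(-24) + 76 = -968/5 + 76 = -588/5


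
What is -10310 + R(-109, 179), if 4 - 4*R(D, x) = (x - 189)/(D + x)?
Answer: -288651/28 ≈ -10309.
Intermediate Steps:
R(D, x) = 1 - (-189 + x)/(4*(D + x)) (R(D, x) = 1 - (x - 189)/(4*(D + x)) = 1 - (-189 + x)/(4*(D + x)))
-10310 + R(-109, 179) = -10310 + (189/4 - 109 + (¾)*179)/(-109 + 179) = -10310 + (189/4 - 109 + 537/4)/70 = -10310 + (1/70)*(145/2) = -10310 + 29/28 = -288651/28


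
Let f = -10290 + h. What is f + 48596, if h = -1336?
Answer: 36970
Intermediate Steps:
f = -11626 (f = -10290 - 1336 = -11626)
f + 48596 = -11626 + 48596 = 36970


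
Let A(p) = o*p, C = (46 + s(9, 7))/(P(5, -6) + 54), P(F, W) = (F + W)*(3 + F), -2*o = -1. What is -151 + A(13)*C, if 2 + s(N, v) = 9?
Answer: -13203/92 ≈ -143.51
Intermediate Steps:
o = 1/2 (o = -1/2*(-1) = 1/2 ≈ 0.50000)
s(N, v) = 7 (s(N, v) = -2 + 9 = 7)
P(F, W) = (3 + F)*(F + W)
C = 53/46 (C = (46 + 7)/((5**2 + 3*5 + 3*(-6) + 5*(-6)) + 54) = 53/((25 + 15 - 18 - 30) + 54) = 53/(-8 + 54) = 53/46 ≈ 1.1522)
A(p) = p/2
-151 + A(13)*C = -151 + ((1/2)*13)*(53/46) = -151 + (13/2)*(53/46) = -151 + 689/92 = -13203/92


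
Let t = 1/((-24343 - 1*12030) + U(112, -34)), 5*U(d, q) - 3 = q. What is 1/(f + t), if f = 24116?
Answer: 181896/4386603931 ≈ 4.1466e-5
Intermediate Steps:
U(d, q) = ⅗ + q/5
t = -5/181896 (t = 1/((-24343 - 1*12030) + (⅗ + (⅕)*(-34))) = 1/((-24343 - 12030) + (⅗ - 34/5)) = 1/(-36373 - 31/5) = 1/(-181896/5) = -5/181896 ≈ -2.7488e-5)
1/(f + t) = 1/(24116 - 5/181896) = 1/(4386603931/181896) = 181896/4386603931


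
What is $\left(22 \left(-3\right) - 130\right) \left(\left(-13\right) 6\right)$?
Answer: $15288$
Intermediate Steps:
$\left(22 \left(-3\right) - 130\right) \left(\left(-13\right) 6\right) = \left(-66 - 130\right) \left(-78\right) = \left(-196\right) \left(-78\right) = 15288$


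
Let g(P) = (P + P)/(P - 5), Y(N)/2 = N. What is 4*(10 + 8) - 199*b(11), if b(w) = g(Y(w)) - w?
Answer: 29681/17 ≈ 1745.9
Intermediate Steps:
Y(N) = 2*N
g(P) = 2*P/(-5 + P) (g(P) = (2*P)/(-5 + P) = 2*P/(-5 + P))
b(w) = -w + 4*w/(-5 + 2*w) (b(w) = 2*(2*w)/(-5 + 2*w) - w = 4*w/(-5 + 2*w) - w = -w + 4*w/(-5 + 2*w))
4*(10 + 8) - 199*b(11) = 4*(10 + 8) - 2189*(9 - 2*11)/(-5 + 2*11) = 4*18 - 2189*(9 - 22)/(-5 + 22) = 72 - 2189*(-13)/17 = 72 - 199*(-143/17) = 72 + 28457/17 = 29681/17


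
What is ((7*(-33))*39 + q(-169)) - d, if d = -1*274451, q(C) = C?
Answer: 265273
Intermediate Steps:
d = -274451
((7*(-33))*39 + q(-169)) - d = ((7*(-33))*39 - 169) - 1*(-274451) = (-231*39 - 169) + 274451 = (-9009 - 169) + 274451 = -9178 + 274451 = 265273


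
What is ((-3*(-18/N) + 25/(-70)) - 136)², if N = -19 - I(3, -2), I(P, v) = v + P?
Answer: 23687689/1225 ≈ 19337.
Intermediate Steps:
I(P, v) = P + v
N = -20 (N = -19 - (3 - 2) = -19 - 1*1 = -19 - 1 = -20)
((-3*(-18/N) + 25/(-70)) - 136)² = ((-3/((-20/(-18))) + 25/(-70)) - 136)² = ((-3/((-20*(-1/18))) + 25*(-1/70)) - 136)² = ((-3/10/9 - 5/14) - 136)² = ((-3*9/10 - 5/14) - 136)² = ((-27/10 - 5/14) - 136)² = (-107/35 - 136)² = (-4867/35)² = 23687689/1225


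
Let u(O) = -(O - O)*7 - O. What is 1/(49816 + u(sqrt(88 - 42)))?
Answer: 24908/1240816905 + sqrt(46)/2481633810 ≈ 2.0077e-5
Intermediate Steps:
u(O) = -O (u(O) = -1*0*7 - O = 0*7 - O = 0 - O = -O)
1/(49816 + u(sqrt(88 - 42))) = 1/(49816 - sqrt(88 - 42)) = 1/(49816 - sqrt(46))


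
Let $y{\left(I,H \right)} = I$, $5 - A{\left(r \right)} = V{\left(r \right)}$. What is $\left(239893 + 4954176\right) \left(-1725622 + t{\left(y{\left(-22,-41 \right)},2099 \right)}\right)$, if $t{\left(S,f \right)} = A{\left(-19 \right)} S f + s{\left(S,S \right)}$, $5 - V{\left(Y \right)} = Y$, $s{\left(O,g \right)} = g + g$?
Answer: $-4406045627596$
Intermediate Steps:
$s{\left(O,g \right)} = 2 g$
$V{\left(Y \right)} = 5 - Y$
$A{\left(r \right)} = r$ ($A{\left(r \right)} = 5 - \left(5 - r\right) = 5 + \left(-5 + r\right) = r$)
$t{\left(S,f \right)} = 2 S - 19 S f$ ($t{\left(S,f \right)} = - 19 S f + 2 S = 2 S - 19 S f$)
$\left(239893 + 4954176\right) \left(-1725622 + t{\left(y{\left(-22,-41 \right)},2099 \right)}\right) = \left(239893 + 4954176\right) \left(-1725622 - 22 \left(2 - 39881\right)\right) = 5194069 \left(-1725622 - 22 \left(2 - 39881\right)\right) = 5194069 \left(-1725622 - -877338\right) = 5194069 \left(-1725622 + 877338\right) = 5194069 \left(-848284\right) = -4406045627596$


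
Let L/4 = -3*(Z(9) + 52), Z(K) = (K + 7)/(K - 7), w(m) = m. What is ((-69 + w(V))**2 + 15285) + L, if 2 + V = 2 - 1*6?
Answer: 20190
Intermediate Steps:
V = -6 (V = -2 + (2 - 1*6) = -2 + (2 - 6) = -2 - 4 = -6)
Z(K) = (7 + K)/(-7 + K)
L = -720 (L = 4*(-3*((7 + 9)/(-7 + 9) + 52)) = 4*(-3*(16/2 + 52)) = 4*(-3*((1/2)*16 + 52)) = 4*(-3*(8 + 52)) = 4*(-3*60) = 4*(-180) = -720)
((-69 + w(V))**2 + 15285) + L = ((-69 - 6)**2 + 15285) - 720 = ((-75)**2 + 15285) - 720 = (5625 + 15285) - 720 = 20910 - 720 = 20190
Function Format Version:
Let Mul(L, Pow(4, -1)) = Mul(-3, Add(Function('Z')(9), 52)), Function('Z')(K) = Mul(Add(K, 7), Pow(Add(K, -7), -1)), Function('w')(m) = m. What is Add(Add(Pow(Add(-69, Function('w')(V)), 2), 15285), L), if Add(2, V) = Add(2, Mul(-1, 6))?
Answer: 20190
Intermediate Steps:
V = -6 (V = Add(-2, Add(2, Mul(-1, 6))) = Add(-2, Add(2, -6)) = Add(-2, -4) = -6)
Function('Z')(K) = Mul(Pow(Add(-7, K), -1), Add(7, K)) (Function('Z')(K) = Mul(Add(7, K), Pow(Add(-7, K), -1)) = Mul(Pow(Add(-7, K), -1), Add(7, K)))
L = -720 (L = Mul(4, Mul(-3, Add(Mul(Pow(Add(-7, 9), -1), Add(7, 9)), 52))) = Mul(4, Mul(-3, Add(Mul(Pow(2, -1), 16), 52))) = Mul(4, Mul(-3, Add(Mul(Rational(1, 2), 16), 52))) = Mul(4, Mul(-3, Add(8, 52))) = Mul(4, Mul(-3, 60)) = Mul(4, -180) = -720)
Add(Add(Pow(Add(-69, Function('w')(V)), 2), 15285), L) = Add(Add(Pow(Add(-69, -6), 2), 15285), -720) = Add(Add(Pow(-75, 2), 15285), -720) = Add(Add(5625, 15285), -720) = Add(20910, -720) = 20190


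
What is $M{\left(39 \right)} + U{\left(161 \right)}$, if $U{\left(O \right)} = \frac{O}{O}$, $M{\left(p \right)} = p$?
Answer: $40$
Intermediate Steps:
$U{\left(O \right)} = 1$
$M{\left(39 \right)} + U{\left(161 \right)} = 39 + 1 = 40$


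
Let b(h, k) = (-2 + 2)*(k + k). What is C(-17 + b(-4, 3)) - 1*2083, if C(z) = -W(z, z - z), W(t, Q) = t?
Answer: -2066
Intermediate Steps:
b(h, k) = 0 (b(h, k) = 0*(2*k) = 0)
C(z) = -z
C(-17 + b(-4, 3)) - 1*2083 = -(-17 + 0) - 1*2083 = -1*(-17) - 2083 = 17 - 2083 = -2066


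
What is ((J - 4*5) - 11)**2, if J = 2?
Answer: 841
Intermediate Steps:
((J - 4*5) - 11)**2 = ((2 - 4*5) - 11)**2 = ((2 - 20) - 11)**2 = (-18 - 11)**2 = (-29)**2 = 841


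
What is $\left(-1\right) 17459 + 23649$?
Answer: $6190$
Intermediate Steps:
$\left(-1\right) 17459 + 23649 = -17459 + 23649 = 6190$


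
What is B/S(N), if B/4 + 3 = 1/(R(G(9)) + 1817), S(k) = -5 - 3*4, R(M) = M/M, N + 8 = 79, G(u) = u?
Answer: 10906/15453 ≈ 0.70575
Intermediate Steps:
N = 71 (N = -8 + 79 = 71)
R(M) = 1
S(k) = -17 (S(k) = -5 - 12 = -17)
B = -10906/909 (B = -12 + 4/(1 + 1817) = -12 + 4/1818 = -12 + 4*(1/1818) = -12 + 2/909 = -10906/909 ≈ -11.998)
B/S(N) = -10906/909/(-17) = -10906/909*(-1/17) = 10906/15453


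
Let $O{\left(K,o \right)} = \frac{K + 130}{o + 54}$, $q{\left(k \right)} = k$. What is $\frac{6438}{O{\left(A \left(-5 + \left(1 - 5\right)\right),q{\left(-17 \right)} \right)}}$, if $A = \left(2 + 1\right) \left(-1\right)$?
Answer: $\frac{238206}{157} \approx 1517.2$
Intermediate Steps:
$A = -3$ ($A = 3 \left(-1\right) = -3$)
$O{\left(K,o \right)} = \frac{130 + K}{54 + o}$
$\frac{6438}{O{\left(A \left(-5 + \left(1 - 5\right)\right),q{\left(-17 \right)} \right)}} = \frac{6438}{\frac{1}{54 - 17} \left(130 - 3 \left(-5 + \left(1 - 5\right)\right)\right)} = \frac{6438}{\frac{1}{37} \left(130 - 3 \left(-5 - 4\right)\right)} = \frac{6438}{\frac{1}{37} \left(130 - -27\right)} = \frac{6438}{\frac{1}{37} \left(130 + 27\right)} = \frac{6438}{\frac{1}{37} \cdot 157} = \frac{6438}{\frac{157}{37}} = 6438 \cdot \frac{37}{157} = \frac{238206}{157}$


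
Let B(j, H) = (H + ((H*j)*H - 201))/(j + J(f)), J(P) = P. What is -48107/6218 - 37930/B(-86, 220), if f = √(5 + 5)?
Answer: -220522654407/25881685058 + 37930*√10/4162381 ≈ -8.4916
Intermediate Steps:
f = √10 ≈ 3.1623
B(j, H) = (-201 + H + j*H²)/(j + √10) (B(j, H) = (H + ((H*j)*H - 201))/(j + √10) = (H + (j*H² - 201))/(j + √10) = (H + (-201 + j*H²))/(j + √10) = (-201 + H + j*H²)/(j + √10))
-48107/6218 - 37930/B(-86, 220) = -48107/6218 - 37930*(-86 + √10)/(-201 + 220 - 86*220²) = -48107*1/6218 - 37930*(-86 + √10)/(-201 + 220 - 86*48400) = -48107/6218 - 37930*(-86 + √10)/(-201 + 220 - 4162400) = -48107/6218 - (3261980/4162381 - 37930*√10/4162381) = -48107/6218 - 37930*(86/4162381 - √10/4162381) = -48107/6218 + (-3261980/4162381 + 37930*√10/4162381) = -220522654407/25881685058 + 37930*√10/4162381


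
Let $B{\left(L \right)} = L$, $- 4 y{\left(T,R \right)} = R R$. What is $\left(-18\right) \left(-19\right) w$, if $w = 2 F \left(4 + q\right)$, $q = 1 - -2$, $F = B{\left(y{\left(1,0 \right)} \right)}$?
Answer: $0$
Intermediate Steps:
$y{\left(T,R \right)} = - \frac{R^{2}}{4}$ ($y{\left(T,R \right)} = - \frac{R R}{4} = - \frac{R^{2}}{4}$)
$F = 0$ ($F = - \frac{0^{2}}{4} = \left(- \frac{1}{4}\right) 0 = 0$)
$q = 3$ ($q = 1 + 2 = 3$)
$w = 0$ ($w = 2 \cdot 0 \left(4 + 3\right) = 0 \cdot 7 = 0$)
$\left(-18\right) \left(-19\right) w = \left(-18\right) \left(-19\right) 0 = 342 \cdot 0 = 0$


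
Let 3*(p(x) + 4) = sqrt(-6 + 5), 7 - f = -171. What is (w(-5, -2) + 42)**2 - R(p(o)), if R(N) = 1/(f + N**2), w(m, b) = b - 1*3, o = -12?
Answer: 4169412064/3045601 - 216*I/3045601 ≈ 1369.0 - 7.0922e-5*I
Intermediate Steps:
f = 178 (f = 7 - 1*(-171) = 7 + 171 = 178)
w(m, b) = -3 + b (w(m, b) = b - 3 = -3 + b)
p(x) = -4 + I/3 (p(x) = -4 + sqrt(-6 + 5)/3 = -4 + sqrt(-1)/3 = -4 + I/3)
R(N) = 1/(178 + N**2)
(w(-5, -2) + 42)**2 - R(p(o)) = ((-3 - 2) + 42)**2 - 1/(178 + (-4 + I/3)**2) = (-5 + 42)**2 - 1/(178 + (-4 + I/3)**2) = 37**2 - 1/(178 + (-4 + I/3)**2) = 1369 - 1/(178 + (-4 + I/3)**2)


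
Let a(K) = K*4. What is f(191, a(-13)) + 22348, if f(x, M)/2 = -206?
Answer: 21936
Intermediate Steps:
a(K) = 4*K
f(x, M) = -412 (f(x, M) = 2*(-206) = -412)
f(191, a(-13)) + 22348 = -412 + 22348 = 21936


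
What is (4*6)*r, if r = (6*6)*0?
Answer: 0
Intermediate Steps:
r = 0 (r = 36*0 = 0)
(4*6)*r = (4*6)*0 = 24*0 = 0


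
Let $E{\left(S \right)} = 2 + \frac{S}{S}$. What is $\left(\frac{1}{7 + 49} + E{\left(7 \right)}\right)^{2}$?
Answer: $\frac{28561}{3136} \approx 9.1075$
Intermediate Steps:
$E{\left(S \right)} = 3$ ($E{\left(S \right)} = 2 + 1 = 3$)
$\left(\frac{1}{7 + 49} + E{\left(7 \right)}\right)^{2} = \left(\frac{1}{7 + 49} + 3\right)^{2} = \left(\frac{1}{56} + 3\right)^{2} = \left(\frac{169}{56}\right)^{2} = \frac{28561}{3136}$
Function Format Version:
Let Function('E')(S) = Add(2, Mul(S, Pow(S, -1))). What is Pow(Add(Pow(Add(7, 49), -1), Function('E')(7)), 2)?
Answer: Rational(28561, 3136) ≈ 9.1075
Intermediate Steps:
Function('E')(S) = 3 (Function('E')(S) = Add(2, 1) = 3)
Pow(Add(Pow(Add(7, 49), -1), Function('E')(7)), 2) = Pow(Add(Pow(Add(7, 49), -1), 3), 2) = Pow(Add(Pow(56, -1), 3), 2) = Pow(Add(Rational(1, 56), 3), 2) = Pow(Rational(169, 56), 2) = Rational(28561, 3136)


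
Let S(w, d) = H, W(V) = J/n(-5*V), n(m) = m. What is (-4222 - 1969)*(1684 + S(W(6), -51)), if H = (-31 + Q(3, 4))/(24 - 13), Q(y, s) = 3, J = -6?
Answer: -114508736/11 ≈ -1.0410e+7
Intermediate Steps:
H = -28/11 (H = (-31 + 3)/(24 - 13) = -28/11 ≈ -2.5455)
W(V) = 6/(5*V) (W(V) = -6*(-1/(5*V)) = -(-6)/(5*V) = 6/(5*V))
S(w, d) = -28/11
(-4222 - 1969)*(1684 + S(W(6), -51)) = (-4222 - 1969)*(1684 - 28/11) = -6191*18496/11 = -114508736/11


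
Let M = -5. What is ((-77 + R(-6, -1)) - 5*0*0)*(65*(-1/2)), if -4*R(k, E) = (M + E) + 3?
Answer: 19825/8 ≈ 2478.1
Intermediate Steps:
R(k, E) = 1/2 - E/4 (R(k, E) = -((-5 + E) + 3)/4 = -(-2 + E)/4 = 1/2 - E/4)
((-77 + R(-6, -1)) - 5*0*0)*(65*(-1/2)) = ((-77 + (1/2 - 1/4*(-1))) - 5*0*0)*(65*(-1/2)) = ((-77 + (1/2 + 1/4)) + 0*0)*(65*(-1*1/2)) = ((-77 + 3/4) + 0)*(65*(-1/2)) = (-305/4 + 0)*(-65/2) = -305/4*(-65/2) = 19825/8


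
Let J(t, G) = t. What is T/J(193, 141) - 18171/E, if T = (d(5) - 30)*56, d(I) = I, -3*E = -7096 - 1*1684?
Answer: -22813009/1694540 ≈ -13.463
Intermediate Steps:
E = 8780/3 (E = -(-7096 - 1*1684)/3 = -(-7096 - 1684)/3 = -⅓*(-8780) = 8780/3 ≈ 2926.7)
T = -1400 (T = (5 - 30)*56 = -25*56 = -1400)
T/J(193, 141) - 18171/E = -1400/193 - 18171/8780/3 = -1400*1/193 - 18171*3/8780 = -1400/193 - 54513/8780 = -22813009/1694540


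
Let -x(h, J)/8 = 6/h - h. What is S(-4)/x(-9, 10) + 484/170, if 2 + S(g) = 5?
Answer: 9527/3400 ≈ 2.8021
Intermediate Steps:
x(h, J) = -48/h + 8*h (x(h, J) = -8*(6/h - h) = -8*(-h + 6/h) = -48/h + 8*h)
S(g) = 3 (S(g) = -2 + 5 = 3)
S(-4)/x(-9, 10) + 484/170 = 3/(-48/(-9) + 8*(-9)) + 484/170 = 3/(-48*(-⅑) - 72) + 484*(1/170) = 3/(16/3 - 72) + 242/85 = 3/(-200/3) + 242/85 = 3*(-3/200) + 242/85 = -9/200 + 242/85 = 9527/3400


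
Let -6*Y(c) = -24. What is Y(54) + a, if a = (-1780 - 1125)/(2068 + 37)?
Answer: 1103/421 ≈ 2.6200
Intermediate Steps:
a = -581/421 (a = -2905/2105 = -2905*1/2105 = -581/421 ≈ -1.3800)
Y(c) = 4 (Y(c) = -⅙*(-24) = 4)
Y(54) + a = 4 - 581/421 = 1103/421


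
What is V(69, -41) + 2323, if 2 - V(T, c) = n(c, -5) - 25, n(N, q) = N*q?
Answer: 2145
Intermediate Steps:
V(T, c) = 27 + 5*c (V(T, c) = 2 - (c*(-5) - 25) = 2 - (-5*c - 25) = 2 - (-25 - 5*c) = 2 + (25 + 5*c) = 27 + 5*c)
V(69, -41) + 2323 = (27 + 5*(-41)) + 2323 = (27 - 205) + 2323 = -178 + 2323 = 2145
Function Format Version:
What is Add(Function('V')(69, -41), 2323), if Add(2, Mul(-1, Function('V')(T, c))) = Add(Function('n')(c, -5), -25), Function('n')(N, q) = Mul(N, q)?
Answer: 2145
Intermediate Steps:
Function('V')(T, c) = Add(27, Mul(5, c)) (Function('V')(T, c) = Add(2, Mul(-1, Add(Mul(c, -5), -25))) = Add(2, Mul(-1, Add(Mul(-5, c), -25))) = Add(2, Mul(-1, Add(-25, Mul(-5, c)))) = Add(2, Add(25, Mul(5, c))) = Add(27, Mul(5, c)))
Add(Function('V')(69, -41), 2323) = Add(Add(27, Mul(5, -41)), 2323) = Add(Add(27, -205), 2323) = Add(-178, 2323) = 2145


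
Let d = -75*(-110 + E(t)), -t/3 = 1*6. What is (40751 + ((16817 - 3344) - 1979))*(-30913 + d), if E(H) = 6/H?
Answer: -1182722310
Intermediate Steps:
t = -18 (t = -3*6 = -18)
d = 8275 (d = -75*(-110 + 6/(-18)) = -75*(-110 + 6*(-1/18)) = -75*(-110 - 1/3) = -75*(-331/3) = 8275)
(40751 + ((16817 - 3344) - 1979))*(-30913 + d) = (40751 + ((16817 - 3344) - 1979))*(-30913 + 8275) = (40751 + (13473 - 1979))*(-22638) = (40751 + 11494)*(-22638) = 52245*(-22638) = -1182722310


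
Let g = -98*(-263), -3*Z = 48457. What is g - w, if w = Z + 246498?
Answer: -613715/3 ≈ -2.0457e+5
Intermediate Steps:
Z = -48457/3 (Z = -1/3*48457 = -48457/3 ≈ -16152.)
g = 25774
w = 691037/3 (w = -48457/3 + 246498 = 691037/3 ≈ 2.3035e+5)
g - w = 25774 - 1*691037/3 = 25774 - 691037/3 = -613715/3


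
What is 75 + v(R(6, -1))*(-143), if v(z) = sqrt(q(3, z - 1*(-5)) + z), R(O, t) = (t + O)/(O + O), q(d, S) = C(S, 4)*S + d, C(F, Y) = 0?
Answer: 75 - 143*sqrt(123)/6 ≈ -189.32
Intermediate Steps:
q(d, S) = d (q(d, S) = 0*S + d = 0 + d = d)
R(O, t) = (O + t)/(2*O) (R(O, t) = (O + t)/((2*O)) = (O + t)*(1/(2*O)) = (O + t)/(2*O))
v(z) = sqrt(3 + z)
75 + v(R(6, -1))*(-143) = 75 + sqrt(3 + (1/2)*(6 - 1)/6)*(-143) = 75 + sqrt(3 + (1/2)*(1/6)*5)*(-143) = 75 + sqrt(3 + 5/12)*(-143) = 75 + sqrt(41/12)*(-143) = 75 + (sqrt(123)/6)*(-143) = 75 - 143*sqrt(123)/6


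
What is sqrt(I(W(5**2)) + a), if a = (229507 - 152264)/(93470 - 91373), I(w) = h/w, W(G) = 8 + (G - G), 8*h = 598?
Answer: sqrt(1444031014)/5592 ≈ 6.7955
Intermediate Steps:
h = 299/4 (h = (1/8)*598 = 299/4 ≈ 74.750)
W(G) = 8 (W(G) = 8 + 0 = 8)
I(w) = 299/(4*w)
a = 77243/2097 ≈ 36.835
sqrt(I(W(5**2)) + a) = sqrt((299/4)/8 + 77243/2097) = sqrt((299/4)*(1/8) + 77243/2097) = sqrt(299/32 + 77243/2097) = sqrt(3098779/67104) = sqrt(1444031014)/5592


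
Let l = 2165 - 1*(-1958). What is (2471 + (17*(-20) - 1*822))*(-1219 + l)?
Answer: 3801336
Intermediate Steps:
l = 4123 (l = 2165 + 1958 = 4123)
(2471 + (17*(-20) - 1*822))*(-1219 + l) = (2471 + (17*(-20) - 1*822))*(-1219 + 4123) = (2471 + (-340 - 822))*2904 = (2471 - 1162)*2904 = 1309*2904 = 3801336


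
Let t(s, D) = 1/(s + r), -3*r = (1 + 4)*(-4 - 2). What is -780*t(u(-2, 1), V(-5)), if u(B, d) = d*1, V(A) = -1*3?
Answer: -780/11 ≈ -70.909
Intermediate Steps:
V(A) = -3
r = 10 (r = -(1 + 4)*(-4 - 2)/3 = -5*(-6)/3 = -⅓*(-30) = 10)
u(B, d) = d
t(s, D) = 1/(10 + s) (t(s, D) = 1/(s + 10) = 1/(10 + s))
-780*t(u(-2, 1), V(-5)) = -780/(10 + 1) = -780/11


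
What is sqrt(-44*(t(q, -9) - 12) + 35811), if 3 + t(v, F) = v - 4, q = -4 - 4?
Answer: 3*sqrt(4111) ≈ 192.35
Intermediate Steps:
q = -8
t(v, F) = -7 + v (t(v, F) = -3 + (v - 4) = -3 + (-4 + v) = -7 + v)
sqrt(-44*(t(q, -9) - 12) + 35811) = sqrt(-44*((-7 - 8) - 12) + 35811) = sqrt(-44*(-15 - 12) + 35811) = sqrt(-44*(-27) + 35811) = sqrt(1188 + 35811) = sqrt(36999) = 3*sqrt(4111)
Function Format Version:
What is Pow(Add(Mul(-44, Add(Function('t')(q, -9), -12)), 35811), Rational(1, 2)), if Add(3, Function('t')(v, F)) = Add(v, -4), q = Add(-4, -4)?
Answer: Mul(3, Pow(4111, Rational(1, 2))) ≈ 192.35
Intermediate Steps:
q = -8
Function('t')(v, F) = Add(-7, v) (Function('t')(v, F) = Add(-3, Add(v, -4)) = Add(-3, Add(-4, v)) = Add(-7, v))
Pow(Add(Mul(-44, Add(Function('t')(q, -9), -12)), 35811), Rational(1, 2)) = Pow(Add(Mul(-44, Add(Add(-7, -8), -12)), 35811), Rational(1, 2)) = Pow(Add(Mul(-44, Add(-15, -12)), 35811), Rational(1, 2)) = Pow(Add(Mul(-44, -27), 35811), Rational(1, 2)) = Pow(Add(1188, 35811), Rational(1, 2)) = Pow(36999, Rational(1, 2)) = Mul(3, Pow(4111, Rational(1, 2)))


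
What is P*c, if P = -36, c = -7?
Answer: 252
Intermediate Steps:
P*c = -36*(-7) = 252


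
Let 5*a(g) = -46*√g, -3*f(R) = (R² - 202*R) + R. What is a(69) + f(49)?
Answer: 7448/3 - 46*√69/5 ≈ 2406.2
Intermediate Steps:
f(R) = 67*R - R²/3 (f(R) = -((R² - 202*R) + R)/3 = -(R² - 201*R)/3 = 67*R - R²/3)
a(g) = -46*√g/5 (a(g) = (-46*√g)/5 = -46*√g/5)
a(69) + f(49) = -46*√69/5 + (⅓)*49*(201 - 1*49) = -46*√69/5 + (⅓)*49*(201 - 49) = -46*√69/5 + (⅓)*49*152 = -46*√69/5 + 7448/3 = 7448/3 - 46*√69/5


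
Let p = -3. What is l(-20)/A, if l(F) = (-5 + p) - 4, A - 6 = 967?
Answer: -12/973 ≈ -0.012333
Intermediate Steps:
A = 973 (A = 6 + 967 = 973)
l(F) = -12 (l(F) = (-5 - 3) - 4 = -8 - 4 = -12)
l(-20)/A = -12/973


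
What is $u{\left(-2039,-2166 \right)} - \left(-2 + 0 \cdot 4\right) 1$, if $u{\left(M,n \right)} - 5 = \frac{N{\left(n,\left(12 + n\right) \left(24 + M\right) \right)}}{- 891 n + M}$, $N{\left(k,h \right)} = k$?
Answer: $\frac{13492903}{1927867} \approx 6.9989$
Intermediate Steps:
$u{\left(M,n \right)} = 5 + \frac{n}{M - 891 n}$ ($u{\left(M,n \right)} = 5 + \frac{n}{- 891 n + M} = 5 + \frac{n}{M - 891 n}$)
$u{\left(-2039,-2166 \right)} - \left(-2 + 0 \cdot 4\right) 1 = \frac{\left(-4454\right) \left(-2166\right) + 5 \left(-2039\right)}{-2039 - -1929906} - \left(-2 + 0 \cdot 4\right) 1 = \frac{9647364 - 10195}{-2039 + 1929906} - \left(-2 + 0\right) 1 = \frac{1}{1927867} \cdot 9637169 - \left(-2\right) 1 = \frac{1}{1927867} \cdot 9637169 - -2 = \frac{9637169}{1927867} + 2 = \frac{13492903}{1927867}$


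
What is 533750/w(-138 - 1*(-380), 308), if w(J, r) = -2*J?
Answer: -266875/242 ≈ -1102.8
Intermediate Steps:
533750/w(-138 - 1*(-380), 308) = 533750/((-2*(-138 - 1*(-380)))) = 533750/((-2*(-138 + 380))) = 533750/((-2*242)) = 533750/(-484) = 533750*(-1/484) = -266875/242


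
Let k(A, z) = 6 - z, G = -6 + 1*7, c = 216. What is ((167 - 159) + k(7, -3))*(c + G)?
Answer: 3689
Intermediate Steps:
G = 1 (G = -6 + 7 = 1)
((167 - 159) + k(7, -3))*(c + G) = ((167 - 159) + (6 - 1*(-3)))*(216 + 1) = (8 + (6 + 3))*217 = (8 + 9)*217 = 17*217 = 3689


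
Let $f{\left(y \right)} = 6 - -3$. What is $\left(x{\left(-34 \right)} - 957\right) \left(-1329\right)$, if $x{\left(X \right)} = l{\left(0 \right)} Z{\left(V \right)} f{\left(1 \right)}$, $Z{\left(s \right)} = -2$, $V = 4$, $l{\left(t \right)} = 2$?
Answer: $1319697$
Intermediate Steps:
$f{\left(y \right)} = 9$ ($f{\left(y \right)} = 6 + 3 = 9$)
$x{\left(X \right)} = -36$ ($x{\left(X \right)} = 2 \left(-2\right) 9 = \left(-4\right) 9 = -36$)
$\left(x{\left(-34 \right)} - 957\right) \left(-1329\right) = \left(-36 - 957\right) \left(-1329\right) = \left(-993\right) \left(-1329\right) = 1319697$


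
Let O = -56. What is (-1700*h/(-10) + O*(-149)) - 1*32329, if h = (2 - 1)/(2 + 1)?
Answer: -71785/3 ≈ -23928.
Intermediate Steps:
h = ⅓ (h = 1/3 = 1*(⅓) = ⅓ ≈ 0.33333)
(-1700*h/(-10) + O*(-149)) - 1*32329 = (-1700/(3*(-10)) - 56*(-149)) - 1*32329 = (-1700*(-1)/(3*10) + 8344) - 32329 = (-1700*(-1/30) + 8344) - 32329 = (170/3 + 8344) - 32329 = 25202/3 - 32329 = -71785/3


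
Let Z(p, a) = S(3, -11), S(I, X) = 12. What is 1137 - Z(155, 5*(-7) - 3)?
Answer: 1125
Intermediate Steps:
Z(p, a) = 12
1137 - Z(155, 5*(-7) - 3) = 1137 - 1*12 = 1137 - 12 = 1125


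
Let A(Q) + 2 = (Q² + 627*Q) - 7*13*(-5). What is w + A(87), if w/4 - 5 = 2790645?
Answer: 11225171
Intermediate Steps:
w = 11162600 (w = 20 + 4*2790645 = 20 + 11162580 = 11162600)
A(Q) = 453 + Q² + 627*Q (A(Q) = -2 + ((Q² + 627*Q) - 7*13*(-5)) = -2 + ((Q² + 627*Q) - 91*(-5)) = -2 + ((Q² + 627*Q) + 455) = -2 + (455 + Q² + 627*Q) = 453 + Q² + 627*Q)
w + A(87) = 11162600 + (453 + 87² + 627*87) = 11162600 + (453 + 7569 + 54549) = 11162600 + 62571 = 11225171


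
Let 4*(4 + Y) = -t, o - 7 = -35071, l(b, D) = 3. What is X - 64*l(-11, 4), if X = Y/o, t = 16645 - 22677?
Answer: -841724/4383 ≈ -192.04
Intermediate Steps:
t = -6032
o = -35064 (o = 7 - 35071 = -35064)
Y = 1504 (Y = -4 + (-1*(-6032))/4 = -4 + (1/4)*6032 = -4 + 1508 = 1504)
X = -188/4383 (X = 1504/(-35064) = 1504*(-1/35064) = -188/4383 ≈ -0.042893)
X - 64*l(-11, 4) = -188/4383 - 64*3 = -188/4383 - 192 = -841724/4383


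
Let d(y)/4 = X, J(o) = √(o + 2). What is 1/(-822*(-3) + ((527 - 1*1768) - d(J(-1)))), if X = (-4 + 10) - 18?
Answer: 1/1273 ≈ 0.00078555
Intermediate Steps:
X = -12 (X = 6 - 18 = -12)
J(o) = √(2 + o)
d(y) = -48 (d(y) = 4*(-12) = -48)
1/(-822*(-3) + ((527 - 1*1768) - d(J(-1)))) = 1/(-822*(-3) + ((527 - 1*1768) - 1*(-48))) = 1/(2466 + ((527 - 1768) + 48)) = 1/(2466 + (-1241 + 48)) = 1/(2466 - 1193) = 1/1273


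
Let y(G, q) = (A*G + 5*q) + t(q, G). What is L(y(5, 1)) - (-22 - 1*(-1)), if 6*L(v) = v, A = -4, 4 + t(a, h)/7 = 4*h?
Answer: 223/6 ≈ 37.167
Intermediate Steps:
t(a, h) = -28 + 28*h (t(a, h) = -28 + 7*(4*h) = -28 + 28*h)
y(G, q) = -28 + 5*q + 24*G (y(G, q) = (-4*G + 5*q) + (-28 + 28*G) = -28 + 5*q + 24*G)
L(v) = v/6
L(y(5, 1)) - (-22 - 1*(-1)) = (-28 + 5*1 + 24*5)/6 - (-22 - 1*(-1)) = (-28 + 5 + 120)/6 - (-22 + 1) = (1/6)*97 - 1*(-21) = 97/6 + 21 = 223/6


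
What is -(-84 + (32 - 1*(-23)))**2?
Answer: -841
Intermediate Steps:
-(-84 + (32 - 1*(-23)))**2 = -(-84 + (32 + 23))**2 = -(-84 + 55)**2 = -1*(-29)**2 = -1*841 = -841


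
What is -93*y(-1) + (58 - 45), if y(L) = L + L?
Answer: 199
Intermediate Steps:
y(L) = 2*L
-93*y(-1) + (58 - 45) = -186*(-1) + (58 - 45) = -93*(-2) + 13 = 186 + 13 = 199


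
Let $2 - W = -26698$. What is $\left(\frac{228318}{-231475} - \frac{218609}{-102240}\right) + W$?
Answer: $\frac{1780026946721}{66664800} \approx 26701.0$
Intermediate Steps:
$W = 26700$ ($W = 2 - -26698 = 2 + 26698 = 26700$)
$\left(\frac{228318}{-231475} - \frac{218609}{-102240}\right) + W = \left(\frac{228318}{-231475} - \frac{218609}{-102240}\right) + 26700 = \left(228318 \left(- \frac{1}{231475}\right) - - \frac{3079}{1440}\right) + 26700 = \left(- \frac{228318}{231475} + \frac{3079}{1440}\right) + 26700 = \frac{76786721}{66664800} + 26700 = \frac{1780026946721}{66664800}$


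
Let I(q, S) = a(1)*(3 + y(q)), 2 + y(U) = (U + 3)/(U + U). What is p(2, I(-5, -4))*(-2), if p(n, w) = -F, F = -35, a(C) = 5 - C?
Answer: -70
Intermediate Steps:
y(U) = -2 + (3 + U)/(2*U) (y(U) = -2 + (U + 3)/(U + U) = -2 + (3 + U)/((2*U)) = -2 + (3 + U)*(1/(2*U)) = -2 + (3 + U)/(2*U))
I(q, S) = 12 + 6*(1 - q)/q (I(q, S) = (5 - 1*1)*(3 + 3*(1 - q)/(2*q)) = (5 - 1)*(3 + 3*(1 - q)/(2*q)) = 4*(3 + 3*(1 - q)/(2*q)) = 12 + 6*(1 - q)/q)
p(n, w) = 35 (p(n, w) = -1*(-35) = 35)
p(2, I(-5, -4))*(-2) = 35*(-2) = -70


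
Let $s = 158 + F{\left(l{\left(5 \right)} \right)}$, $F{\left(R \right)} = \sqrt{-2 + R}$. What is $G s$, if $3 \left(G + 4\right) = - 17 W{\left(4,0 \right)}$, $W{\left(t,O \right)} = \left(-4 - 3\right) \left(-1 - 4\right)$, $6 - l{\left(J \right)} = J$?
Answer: $- \frac{95906}{3} - \frac{607 i}{3} \approx -31969.0 - 202.33 i$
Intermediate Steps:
$l{\left(J \right)} = 6 - J$
$W{\left(t,O \right)} = 35$ ($W{\left(t,O \right)} = \left(-7\right) \left(-5\right) = 35$)
$G = - \frac{607}{3}$ ($G = -4 + \frac{\left(-17\right) 35}{3} = -4 + \frac{1}{3} \left(-595\right) = -4 - \frac{595}{3} = - \frac{607}{3} \approx -202.33$)
$s = 158 + i$ ($s = 158 + \sqrt{-2 + \left(6 - 5\right)} = 158 + \sqrt{-2 + 1} = 158 + \sqrt{-1} = 158 + i \approx 158.0 + 1.0 i$)
$G s = - \frac{607 \left(158 + i\right)}{3} = - \frac{95906}{3} - \frac{607 i}{3}$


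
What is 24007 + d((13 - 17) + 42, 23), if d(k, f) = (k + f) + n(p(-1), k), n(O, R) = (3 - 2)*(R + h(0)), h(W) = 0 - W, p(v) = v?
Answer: 24106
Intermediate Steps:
h(W) = -W
n(O, R) = R (n(O, R) = (3 - 2)*(R - 1*0) = 1*(R + 0) = 1*R = R)
d(k, f) = f + 2*k (d(k, f) = (k + f) + k = (f + k) + k = f + 2*k)
24007 + d((13 - 17) + 42, 23) = 24007 + (23 + 2*((13 - 17) + 42)) = 24007 + (23 + 2*(-4 + 42)) = 24007 + (23 + 2*38) = 24007 + (23 + 76) = 24007 + 99 = 24106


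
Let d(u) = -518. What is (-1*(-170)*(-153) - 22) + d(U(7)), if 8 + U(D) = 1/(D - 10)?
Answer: -26550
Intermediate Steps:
U(D) = -8 + 1/(-10 + D) (U(D) = -8 + 1/(D - 10) = -8 + 1/(-10 + D))
(-1*(-170)*(-153) - 22) + d(U(7)) = (-1*(-170)*(-153) - 22) - 518 = (170*(-153) - 22) - 518 = (-26010 - 22) - 518 = -26032 - 518 = -26550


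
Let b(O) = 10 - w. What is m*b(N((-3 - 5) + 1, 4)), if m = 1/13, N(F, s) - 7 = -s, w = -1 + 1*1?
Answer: 10/13 ≈ 0.76923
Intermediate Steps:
w = 0 (w = -1 + 1 = 0)
N(F, s) = 7 - s
m = 1/13 ≈ 0.076923
b(O) = 10 (b(O) = 10 - 1*0 = 10 + 0 = 10)
m*b(N((-3 - 5) + 1, 4)) = (1/13)*10 = 10/13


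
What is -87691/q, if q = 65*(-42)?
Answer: 87691/2730 ≈ 32.121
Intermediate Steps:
q = -2730
-87691/q = -87691/(-2730) = -87691*(-1/2730) = 87691/2730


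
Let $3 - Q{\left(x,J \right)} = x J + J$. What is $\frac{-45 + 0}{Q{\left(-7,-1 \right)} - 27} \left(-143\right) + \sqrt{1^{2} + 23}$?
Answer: $- \frac{429}{2} + 2 \sqrt{6} \approx -209.6$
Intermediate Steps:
$Q{\left(x,J \right)} = 3 - J - J x$ ($Q{\left(x,J \right)} = 3 - \left(x J + J\right) = 3 - \left(J x + J\right) = 3 - \left(J + J x\right) = 3 - J - J x$)
$\frac{-45 + 0}{Q{\left(-7,-1 \right)} - 27} \left(-143\right) + \sqrt{1^{2} + 23} = \frac{-45 + 0}{\left(3 - -1 - \left(-1\right) \left(-7\right)\right) - 27} \left(-143\right) + \sqrt{1^{2} + 23} = - \frac{45}{\left(3 + 1 - 7\right) - 27} \left(-143\right) + \sqrt{1 + 23} = - \frac{45}{-3 - 27} \left(-143\right) + \sqrt{24} = - \frac{45}{-30} \left(-143\right) + 2 \sqrt{6} = \left(-45\right) \left(- \frac{1}{30}\right) \left(-143\right) + 2 \sqrt{6} = \frac{3}{2} \left(-143\right) + 2 \sqrt{6} = - \frac{429}{2} + 2 \sqrt{6}$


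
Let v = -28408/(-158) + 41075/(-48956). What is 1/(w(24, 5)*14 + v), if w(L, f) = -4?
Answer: 3867524/475544755 ≈ 0.0081328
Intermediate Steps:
v = 692126099/3867524 (v = -28408*(-1/158) + 41075*(-1/48956) = 14204/79 - 41075/48956 = 692126099/3867524 ≈ 178.96)
1/(w(24, 5)*14 + v) = 1/(-4*14 + 692126099/3867524) = 1/(-56 + 692126099/3867524) = 1/(475544755/3867524) = 3867524/475544755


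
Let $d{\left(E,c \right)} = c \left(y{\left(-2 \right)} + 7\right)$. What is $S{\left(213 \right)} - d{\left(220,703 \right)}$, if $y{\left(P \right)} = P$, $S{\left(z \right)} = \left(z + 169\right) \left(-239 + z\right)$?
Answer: $-13447$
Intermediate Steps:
$S{\left(z \right)} = \left(-239 + z\right) \left(169 + z\right)$ ($S{\left(z \right)} = \left(169 + z\right) \left(-239 + z\right) = \left(-239 + z\right) \left(169 + z\right)$)
$d{\left(E,c \right)} = 5 c$ ($d{\left(E,c \right)} = c \left(-2 + 7\right) = c 5 = 5 c$)
$S{\left(213 \right)} - d{\left(220,703 \right)} = \left(-40391 + 213^{2} - 14910\right) - 5 \cdot 703 = \left(-40391 + 45369 - 14910\right) - 3515 = -9932 - 3515 = -13447$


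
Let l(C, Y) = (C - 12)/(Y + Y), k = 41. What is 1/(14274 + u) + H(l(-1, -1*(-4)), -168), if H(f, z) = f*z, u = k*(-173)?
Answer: 1960414/7181 ≈ 273.00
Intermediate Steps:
l(C, Y) = (-12 + C)/(2*Y) (l(C, Y) = (-12 + C)/((2*Y)) = (-12 + C)*(1/(2*Y)) = (-12 + C)/(2*Y))
u = -7093 (u = 41*(-173) = -7093)
1/(14274 + u) + H(l(-1, -1*(-4)), -168) = 1/(14274 - 7093) + ((-12 - 1)/(2*((-1*(-4)))))*(-168) = 1/7181 + ((1/2)*(-13)/4)*(-168) = 1/7181 + ((1/2)*(1/4)*(-13))*(-168) = 1/7181 - 13/8*(-168) = 1/7181 + 273 = 1960414/7181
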